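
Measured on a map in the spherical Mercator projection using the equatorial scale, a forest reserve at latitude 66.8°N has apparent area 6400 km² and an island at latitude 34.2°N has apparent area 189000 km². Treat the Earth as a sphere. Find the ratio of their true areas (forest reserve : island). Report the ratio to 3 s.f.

0.00768

Mercator's areal exaggeration is sec²φ; hence true area = (apparent area) · cos²φ.
True area of forest reserve: 6400 × cos²(66.8°) = 6400 × 0.1552 = 993.2 km².
True area of island: 189000 × cos²(34.2°) = 189000 × 0.6841 = 129300 km².
Ratio = 993.2 / 129300 ≈ 0.00768.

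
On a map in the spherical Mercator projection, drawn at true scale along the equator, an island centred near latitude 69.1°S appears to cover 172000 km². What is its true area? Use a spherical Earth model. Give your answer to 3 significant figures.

21900 km²

The Mercator projection is conformal; its linear scale factor is the same in every direction and equals sec φ = 1/cos φ.
Areal scale = k² = sec²φ = 1/cos²(69.1°) = 1/0.3567² = 7.858.
True area = apparent / (areal scale) = 172000 / 7.858 ≈ 21900 km².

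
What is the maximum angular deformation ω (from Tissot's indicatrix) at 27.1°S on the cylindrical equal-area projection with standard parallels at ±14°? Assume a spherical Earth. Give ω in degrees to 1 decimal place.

A cylindrical equal-area projection with standard parallel φ₀ has meridian scale h = cos φ / cos φ₀ and parallel scale k = cos φ₀ / cos φ (so areas are preserved, h·k = 1).
At 27.1°: h = 0.9175, k = 1.090; principal scales a = 1.090, b = 0.9175.
sin(ω/2) = (a − b)/(a + b) = 0.1725/2.007 = 0.08593, so ω = 2 arcsin(0.08593) ≈ 9.9°.

9.9°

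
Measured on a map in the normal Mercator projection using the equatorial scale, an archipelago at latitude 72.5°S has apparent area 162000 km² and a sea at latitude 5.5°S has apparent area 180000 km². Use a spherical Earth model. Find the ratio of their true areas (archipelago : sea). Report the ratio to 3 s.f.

0.0821

Mercator's areal exaggeration is sec²φ; hence true area = (apparent area) · cos²φ.
True area of archipelago: 162000 × cos²(72.5°) = 162000 × 0.09042 = 14650 km².
True area of sea: 180000 × cos²(5.5°) = 180000 × 0.9908 = 178300 km².
Ratio = 14650 / 178300 ≈ 0.0821.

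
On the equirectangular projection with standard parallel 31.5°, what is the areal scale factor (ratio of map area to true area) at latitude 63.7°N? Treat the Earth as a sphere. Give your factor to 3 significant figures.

1.92

With standard parallel φ₀ = 31.5°, the equirectangular projection gives x = Rλ cos φ₀, y = Rφ, so h = 1 and k = cos 31.5° / cos φ.
Areal scale = h·k = 1 × cos φ₀ / cos φ; at 63.7°, h = 1.000, k = 1.924, so h·k = 1.924.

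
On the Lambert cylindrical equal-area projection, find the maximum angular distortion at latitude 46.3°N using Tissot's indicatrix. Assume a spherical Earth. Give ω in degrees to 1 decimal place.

41.4°

The Lambert cylindrical equal-area projection is the cylindrical equal-area projection with its standard parallel at the equator (φ₀ = 0). Cylindrical equal-area (φ₀ = 0°): h = cos φ / cos 0° along meridians, k = cos 0° / cos φ along parallels; h·k = 1.
At 46.3°: h = 0.6909, k = 1.447; principal scales a = 1.447, b = 0.6909.
sin(ω/2) = (a − b)/(a + b) = 0.7565/2.138 = 0.3538, so ω = 2 arcsin(0.3538) ≈ 41.4°.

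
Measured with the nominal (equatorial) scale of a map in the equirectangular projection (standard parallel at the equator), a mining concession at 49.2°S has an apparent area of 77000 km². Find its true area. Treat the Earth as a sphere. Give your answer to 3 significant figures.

In the plate carrée (x = Rλ, y = Rφ), meridians are true-scale (h = 1) and parallels are stretched by k = sec φ.
Areal scale = h·k = 1 × sec φ; at 49.2°, h = 1.000, k = 1.530, so h·k = 1.530.
True area = apparent / (areal scale) = 77000 / 1.530 ≈ 50300 km².

50300 km²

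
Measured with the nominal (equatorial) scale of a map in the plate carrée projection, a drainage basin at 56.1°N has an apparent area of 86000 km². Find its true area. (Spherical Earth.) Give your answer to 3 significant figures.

For the equirectangular projection with φ₀ = 0 (plate carrée), h = 1 along meridians and k = sec φ along parallels.
Areal scale = h·k = 1 × sec φ; at 56.1°, h = 1.000, k = 1.793, so h·k = 1.793.
True area = apparent / (areal scale) = 86000 / 1.793 ≈ 48000 km².

48000 km²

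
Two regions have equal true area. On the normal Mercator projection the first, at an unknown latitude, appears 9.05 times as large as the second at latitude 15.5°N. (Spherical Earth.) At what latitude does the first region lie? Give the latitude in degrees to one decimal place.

Mercator areal scale is sec²φ, so apparent-area ratio = sec²φ₁ / sec²φ₂ = cos²φ₂ / cos²φ₁.
cos²φ₂ / cos²φ₁ = 9.05  ⇒  cos φ₁ = cos 15.5° / √9.05 = 0.9636/3.008 = 0.3203.
φ₁ = arccos(0.3203) ≈ 71.3°.

71.3°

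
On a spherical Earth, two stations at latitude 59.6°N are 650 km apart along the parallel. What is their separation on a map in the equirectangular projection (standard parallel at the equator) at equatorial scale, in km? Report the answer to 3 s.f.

In the plate carrée (x = Rλ, y = Rφ), meridians are true-scale (h = 1) and parallels are stretched by k = sec φ.
Along the parallel, k = sec 59.6° = 1/0.5060 = 1.976.
Map distance = 650 × 1.976 ≈ 1280 km.

1280 km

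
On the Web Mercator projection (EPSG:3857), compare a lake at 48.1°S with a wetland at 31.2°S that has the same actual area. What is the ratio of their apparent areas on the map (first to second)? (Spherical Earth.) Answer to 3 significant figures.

1.64

On Mercator, area is exaggerated by sec²φ = 1/cos²φ.
At 48.1°: sec²(48.1°) = 1/0.6678² = 2.242.
At 31.2°: sec²(31.2°) = 1/0.8554² = 1.367.
Ratio = 2.242/1.367 = cos²(31.2°)/cos²(48.1°) ≈ 1.64.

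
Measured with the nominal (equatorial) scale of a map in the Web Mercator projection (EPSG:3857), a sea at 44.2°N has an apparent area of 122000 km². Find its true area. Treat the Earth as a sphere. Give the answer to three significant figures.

62700 km²

The Mercator projection is conformal; its linear scale factor is the same in every direction and equals sec φ = 1/cos φ.
Areal scale = k² = sec²φ = 1/cos²(44.2°) = 1/0.7169² = 1.946.
True area = apparent / (areal scale) = 122000 / 1.946 ≈ 62700 km².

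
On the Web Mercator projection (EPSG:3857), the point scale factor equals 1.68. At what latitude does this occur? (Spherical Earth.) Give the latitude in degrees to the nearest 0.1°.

Mercator scale is k = sec φ = 1/cos φ.
1/cos φ = 1.68  ⇒  cos φ = 0.5952  ⇒  φ = arccos(0.5952) ≈ 53.5°.

53.5°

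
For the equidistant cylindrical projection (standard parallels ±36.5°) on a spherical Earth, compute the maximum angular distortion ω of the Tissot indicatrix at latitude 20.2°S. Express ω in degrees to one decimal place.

With standard parallel φ₀ = 36.5°, the equirectangular projection gives x = Rλ cos φ₀, y = Rφ, so h = 1 and k = cos 36.5° / cos φ.
At 20.2°: h = 1.000, k = 0.8565; principal scales a = 1.000, b = 0.8565.
sin(ω/2) = (a − b)/(a + b) = 0.1435/1.857 = 0.07727, so ω = 2 arcsin(0.07727) ≈ 8.9°.

8.9°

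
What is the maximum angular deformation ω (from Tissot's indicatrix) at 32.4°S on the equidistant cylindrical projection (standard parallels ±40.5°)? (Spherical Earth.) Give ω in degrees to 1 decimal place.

6.0°

With standard parallel φ₀ = 40.5°, the equirectangular projection gives x = Rλ cos φ₀, y = Rφ, so h = 1 and k = cos 40.5° / cos φ.
At 32.4°: h = 1.000, k = 0.9006; principal scales a = 1.000, b = 0.9006.
sin(ω/2) = (a − b)/(a + b) = 0.09939/1.901 = 0.05230, so ω = 2 arcsin(0.05230) ≈ 6.0°.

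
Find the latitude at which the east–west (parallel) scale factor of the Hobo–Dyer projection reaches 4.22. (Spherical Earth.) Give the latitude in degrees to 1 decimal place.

The Hobo–Dyer projection is cylindrical equal-area with φ₀ = 37.5°. A cylindrical equal-area projection with standard parallel φ₀ has meridian scale h = cos φ / cos φ₀ and parallel scale k = cos φ₀ / cos φ (so areas are preserved, h·k = 1).
k = cos φ₀ / cos φ = 4.22  ⇒  cos φ = cos 37.5° / 4.22 = 0.1880.
φ = arccos(0.1880) ≈ 79.2°.

79.2°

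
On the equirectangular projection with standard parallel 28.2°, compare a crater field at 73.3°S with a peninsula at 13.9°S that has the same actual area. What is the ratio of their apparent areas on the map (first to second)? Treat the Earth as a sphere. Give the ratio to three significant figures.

With standard parallel φ₀ = 28.2°, the equirectangular projection gives x = Rλ cos φ₀, y = Rφ, so h = 1 and k = cos 28.2° / cos φ.
Areal scale at 73.3°: h·k = 1.000 × 3.067 = 3.067.
Areal scale at 13.9°: h·k = 1.000 × 0.9079 = 0.9079.
Ratio = 3.067/0.9079 ≈ 3.38.

3.38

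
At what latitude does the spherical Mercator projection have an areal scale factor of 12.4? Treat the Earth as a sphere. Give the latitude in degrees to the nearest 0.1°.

73.5°

Mercator areal scale is sec²φ.
sec²φ = 12.4  ⇒  cos²φ = 0.08065  ⇒  cos φ = 0.2840.
φ = arccos(0.2840) ≈ 73.5°.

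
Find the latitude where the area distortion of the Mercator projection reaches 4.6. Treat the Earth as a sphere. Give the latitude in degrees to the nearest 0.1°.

Mercator areal scale is sec²φ.
sec²φ = 4.6  ⇒  cos²φ = 0.2174  ⇒  cos φ = 0.4663.
φ = arccos(0.4663) ≈ 62.2°.

62.2°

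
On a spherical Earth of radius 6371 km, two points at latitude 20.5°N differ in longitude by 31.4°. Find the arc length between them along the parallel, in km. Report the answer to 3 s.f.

Arc length along a parallel = R cos φ · Δλ (with Δλ in radians).
= 6371 × cos 20.5° × (31.4° × π/180) = 6371 × 0.9367 × 0.5480 ≈ 3270 km.

3270 km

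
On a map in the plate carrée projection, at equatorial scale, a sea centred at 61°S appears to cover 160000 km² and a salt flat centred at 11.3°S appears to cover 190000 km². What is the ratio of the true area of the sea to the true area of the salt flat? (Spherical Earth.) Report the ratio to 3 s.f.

Plate carrée has h = 1 and k = sec φ, giving areal scale sec φ; true area = (apparent area) · cos φ.
True area of sea: 160000 × cos(61°) = 160000 × 0.4848 = 77570 km².
True area of salt flat: 190000 × cos(11.3°) = 190000 × 0.9806 = 186300 km².
Ratio = 77570 / 186300 ≈ 0.416.

0.416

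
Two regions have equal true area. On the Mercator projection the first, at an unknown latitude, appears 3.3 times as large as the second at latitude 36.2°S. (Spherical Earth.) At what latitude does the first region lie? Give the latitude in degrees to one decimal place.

On Mercator, (apparent₁)/(apparent₂) = sec²φ₁ / sec²φ₂ when true areas are equal.
cos²φ₂ / cos²φ₁ = 3.3  ⇒  cos φ₁ = cos 36.2° / √3.3 = 0.8070/1.817 = 0.4442.
φ₁ = arccos(0.4442) ≈ 63.6°.

63.6°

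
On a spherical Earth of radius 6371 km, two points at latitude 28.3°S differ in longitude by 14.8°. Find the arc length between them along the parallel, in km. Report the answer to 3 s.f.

Arc length along a parallel = R cos φ · Δλ (with Δλ in radians).
= 6371 × cos 28.3° × (14.8° × π/180) = 6371 × 0.8805 × 0.2583 ≈ 1450 km.

1450 km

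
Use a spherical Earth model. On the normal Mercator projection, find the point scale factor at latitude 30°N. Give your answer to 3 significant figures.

For Mercator, h = k = sec φ (a conformal cylindrical projection has a single point scale, 1/cos φ).
k = 1/cos 30° = 1/0.8660 = 1.155.

1.15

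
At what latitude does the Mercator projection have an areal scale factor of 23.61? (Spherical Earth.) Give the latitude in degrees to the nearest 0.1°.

78.1°

Mercator areal scale is sec²φ.
sec²φ = 23.61  ⇒  cos²φ = 0.04235  ⇒  cos φ = 0.2058.
φ = arccos(0.2058) ≈ 78.1°.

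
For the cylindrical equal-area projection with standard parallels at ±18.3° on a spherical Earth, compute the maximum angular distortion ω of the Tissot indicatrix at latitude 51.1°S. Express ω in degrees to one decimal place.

46.1°

For cylindrical equal-area with standard parallel φ₀, h = cos φ / cos φ₀ and k = cos φ₀ / cos φ, so h·k = 1.
At 51.1°: h = 0.6614, k = 1.512; principal scales a = 1.512, b = 0.6614.
sin(ω/2) = (a − b)/(a + b) = 0.8505/2.173 = 0.3913, so ω = 2 arcsin(0.3913) ≈ 46.1°.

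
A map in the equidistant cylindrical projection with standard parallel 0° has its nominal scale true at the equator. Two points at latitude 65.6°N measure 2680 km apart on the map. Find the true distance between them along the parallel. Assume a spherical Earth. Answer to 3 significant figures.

In the plate carrée (x = Rλ, y = Rφ), meridians are true-scale (h = 1) and parallels are stretched by k = sec φ.
Along the parallel at 65.6°, map distances are exaggerated by k = sec 65.6° = 2.421.
True distance = 2680 / 2.421 = 2680 × cos 65.6° ≈ 1110 km.

1110 km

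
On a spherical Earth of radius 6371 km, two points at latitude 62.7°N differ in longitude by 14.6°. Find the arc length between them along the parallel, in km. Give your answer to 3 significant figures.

Arc length along a parallel = R cos φ · Δλ (with Δλ in radians).
= 6371 × cos 62.7° × (14.6° × π/180) = 6371 × 0.4586 × 0.2548 ≈ 745 km.

745 km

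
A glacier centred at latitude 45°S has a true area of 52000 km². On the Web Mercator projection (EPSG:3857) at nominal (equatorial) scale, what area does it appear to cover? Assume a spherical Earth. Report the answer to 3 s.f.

For Mercator, h = k = sec φ (a conformal cylindrical projection has a single point scale, 1/cos φ).
Areal scale = k² = sec²φ = 1/cos²(45°) = 1/0.7071² = 2.000.
Apparent area = 52000 × 2.000 ≈ 104000 km².

104000 km²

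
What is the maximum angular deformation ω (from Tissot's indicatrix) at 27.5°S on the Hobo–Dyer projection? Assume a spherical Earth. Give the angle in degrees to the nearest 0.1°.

Hobo–Dyer is a cylindrical equal-area projection with standard parallels at ±37.5°. A cylindrical equal-area projection with standard parallel φ₀ has meridian scale h = cos φ / cos φ₀ and parallel scale k = cos φ₀ / cos φ (so areas are preserved, h·k = 1).
At 27.5°: h = 1.118, k = 0.8944; principal scales a = 1.118, b = 0.8944.
sin(ω/2) = (a − b)/(a + b) = 0.2236/2.012 = 0.1111, so ω = 2 arcsin(0.1111) ≈ 12.8°.

12.8°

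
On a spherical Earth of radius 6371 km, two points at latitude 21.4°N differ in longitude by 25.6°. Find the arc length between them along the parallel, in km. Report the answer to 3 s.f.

2650 km

Arc length along a parallel = R cos φ · Δλ (with Δλ in radians).
= 6371 × cos 21.4° × (25.6° × π/180) = 6371 × 0.9311 × 0.4468 ≈ 2650 km.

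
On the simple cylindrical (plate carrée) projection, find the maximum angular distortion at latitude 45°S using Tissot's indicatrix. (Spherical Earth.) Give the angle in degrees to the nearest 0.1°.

19.8°

Plate carrée maps x = Rλ, y = Rφ. The meridian scale is h = 1 and the parallel scale is k = 1/cos φ = sec φ.
At 45°: h = 1.000, k = 1.414; principal scales a = 1.414, b = 1.000.
sin(ω/2) = (a − b)/(a + b) = 0.4142/2.414 = 0.1716, so ω = 2 arcsin(0.1716) ≈ 19.8°.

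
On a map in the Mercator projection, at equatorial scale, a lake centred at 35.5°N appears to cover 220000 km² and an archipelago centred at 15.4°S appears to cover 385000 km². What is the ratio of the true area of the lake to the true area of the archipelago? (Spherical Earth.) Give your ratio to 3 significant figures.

0.407

Mercator's areal exaggeration is sec²φ; hence true area = (apparent area) · cos²φ.
True area of lake: 220000 × cos²(35.5°) = 220000 × 0.6628 = 145800 km².
True area of archipelago: 385000 × cos²(15.4°) = 385000 × 0.9295 = 357800 km².
Ratio = 145800 / 357800 ≈ 0.407.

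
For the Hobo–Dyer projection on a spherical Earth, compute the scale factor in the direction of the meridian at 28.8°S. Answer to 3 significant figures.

1.10

The Hobo–Dyer projection is cylindrical equal-area with φ₀ = 37.5°. A cylindrical equal-area projection with standard parallel φ₀ has meridian scale h = cos φ / cos φ₀ and parallel scale k = cos φ₀ / cos φ (so areas are preserved, h·k = 1).
h = cos 28.8° / cos 37.5° = 0.8763/0.7934 = 1.105.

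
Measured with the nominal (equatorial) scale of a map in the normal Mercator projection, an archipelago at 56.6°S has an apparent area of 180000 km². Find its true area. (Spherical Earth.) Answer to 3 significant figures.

54500 km²

For Mercator, h = k = sec φ (a conformal cylindrical projection has a single point scale, 1/cos φ).
Areal scale = k² = sec²φ = 1/cos²(56.6°) = 1/0.5505² = 3.300.
True area = apparent / (areal scale) = 180000 / 3.300 ≈ 54500 km².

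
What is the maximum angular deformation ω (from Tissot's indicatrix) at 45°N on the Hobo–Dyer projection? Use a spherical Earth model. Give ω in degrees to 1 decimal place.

The Hobo–Dyer projection is cylindrical equal-area with φ₀ = 37.5°. A cylindrical equal-area projection with standard parallel φ₀ has meridian scale h = cos φ / cos φ₀ and parallel scale k = cos φ₀ / cos φ (so areas are preserved, h·k = 1).
At 45°: h = 0.8913, k = 1.122; principal scales a = 1.122, b = 0.8913.
sin(ω/2) = (a − b)/(a + b) = 0.2307/2.013 = 0.1146, so ω = 2 arcsin(0.1146) ≈ 13.2°.

13.2°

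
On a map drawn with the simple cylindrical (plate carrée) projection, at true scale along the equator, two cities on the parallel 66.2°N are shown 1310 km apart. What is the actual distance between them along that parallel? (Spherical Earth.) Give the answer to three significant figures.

For the equirectangular projection with φ₀ = 0 (plate carrée), h = 1 along meridians and k = sec φ along parallels.
Along the parallel at 66.2°, map distances are exaggerated by k = sec 66.2° = 2.478.
True distance = 1310 / 2.478 = 1310 × cos 66.2° ≈ 529 km.

529 km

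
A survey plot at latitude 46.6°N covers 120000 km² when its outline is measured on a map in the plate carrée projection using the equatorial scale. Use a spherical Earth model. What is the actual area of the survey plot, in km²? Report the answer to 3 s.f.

82500 km²

Plate carrée maps x = Rλ, y = Rφ. The meridian scale is h = 1 and the parallel scale is k = 1/cos φ = sec φ.
Areal scale = h·k = 1 × sec φ; at 46.6°, h = 1.000, k = 1.455, so h·k = 1.455.
True area = apparent / (areal scale) = 120000 / 1.455 ≈ 82500 km².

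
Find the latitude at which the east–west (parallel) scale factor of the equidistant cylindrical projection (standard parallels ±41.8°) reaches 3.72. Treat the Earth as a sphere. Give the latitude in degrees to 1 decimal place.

78.4°

In the equirectangular projection with standard parallel φ₀ = 41.8° (x = Rλ cos φ₀, y = Rφ), meridians are true-scale (h = 1) and the parallel scale is k = cos φ₀ / cos φ.
k = cos φ₀ / cos φ = 3.72  ⇒  cos φ = cos 41.8° / 3.72 = 0.2004.
φ = arccos(0.2004) ≈ 78.4°.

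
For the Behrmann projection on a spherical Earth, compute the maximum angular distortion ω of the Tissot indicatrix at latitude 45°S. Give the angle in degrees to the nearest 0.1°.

23.1°

Behrmann is a cylindrical equal-area projection with standard parallels at ±30°. For cylindrical equal-area with standard parallel φ₀, h = cos φ / cos φ₀ and k = cos φ₀ / cos φ, so h·k = 1.
At 45°: h = 0.8165, k = 1.225; principal scales a = 1.225, b = 0.8165.
sin(ω/2) = (a − b)/(a + b) = 0.4082/2.041 = 0.2000, so ω = 2 arcsin(0.2000) ≈ 23.1°.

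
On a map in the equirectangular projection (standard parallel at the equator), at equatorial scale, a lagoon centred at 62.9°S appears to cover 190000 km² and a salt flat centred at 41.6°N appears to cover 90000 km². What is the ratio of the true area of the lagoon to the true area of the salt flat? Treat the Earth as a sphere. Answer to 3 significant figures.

Plate carrée has h = 1 and k = sec φ, giving areal scale sec φ; true area = (apparent area) · cos φ.
True area of lagoon: 190000 × cos(62.9°) = 190000 × 0.4555 = 86550 km².
True area of salt flat: 90000 × cos(41.6°) = 90000 × 0.7478 = 67300 km².
Ratio = 86550 / 67300 ≈ 1.29.

1.29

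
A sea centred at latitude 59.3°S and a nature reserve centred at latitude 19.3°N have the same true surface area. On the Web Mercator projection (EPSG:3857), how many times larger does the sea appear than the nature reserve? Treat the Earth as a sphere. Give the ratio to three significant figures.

3.42

On Mercator, area is exaggerated by sec²φ = 1/cos²φ.
At 59.3°: sec²(59.3°) = 1/0.5105² = 3.837.
At 19.3°: sec²(19.3°) = 1/0.9438² = 1.123.
Ratio = 3.837/1.123 = cos²(19.3°)/cos²(59.3°) ≈ 3.42.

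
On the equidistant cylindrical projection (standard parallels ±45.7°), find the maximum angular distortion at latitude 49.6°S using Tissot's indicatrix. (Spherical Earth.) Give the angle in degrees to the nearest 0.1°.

In the equirectangular projection with standard parallel φ₀ = 45.7° (x = Rλ cos φ₀, y = Rφ), meridians are true-scale (h = 1) and the parallel scale is k = cos φ₀ / cos φ.
At 49.6°: h = 1.000, k = 1.078; principal scales a = 1.078, b = 1.000.
sin(ω/2) = (a − b)/(a + b) = 0.07760/2.078 = 0.03735, so ω = 2 arcsin(0.03735) ≈ 4.3°.

4.3°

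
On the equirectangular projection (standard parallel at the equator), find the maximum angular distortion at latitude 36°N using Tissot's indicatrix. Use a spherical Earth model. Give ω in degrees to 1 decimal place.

Plate carrée maps x = Rλ, y = Rφ. The meridian scale is h = 1 and the parallel scale is k = 1/cos φ = sec φ.
At 36°: h = 1.000, k = 1.236; principal scales a = 1.236, b = 1.000.
sin(ω/2) = (a − b)/(a + b) = 0.2361/2.236 = 0.1056, so ω = 2 arcsin(0.1056) ≈ 12.1°.

12.1°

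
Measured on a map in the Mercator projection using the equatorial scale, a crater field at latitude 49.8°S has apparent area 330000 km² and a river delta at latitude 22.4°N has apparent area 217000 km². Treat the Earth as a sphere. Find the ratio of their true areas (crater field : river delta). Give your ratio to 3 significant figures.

On Mercator the areal scale is sec²φ, so true area = apparent × cos²φ.
True area of crater field: 330000 × cos²(49.8°) = 330000 × 0.4166 = 137500 km².
True area of river delta: 217000 × cos²(22.4°) = 217000 × 0.8548 = 185500 km².
Ratio = 137500 / 185500 ≈ 0.741.

0.741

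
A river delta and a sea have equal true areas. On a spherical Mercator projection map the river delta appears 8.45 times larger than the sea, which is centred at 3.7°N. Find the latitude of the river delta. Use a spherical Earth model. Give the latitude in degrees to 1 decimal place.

Mercator areal scale is sec²φ, so apparent-area ratio = sec²φ₁ / sec²φ₂ = cos²φ₂ / cos²φ₁.
cos²φ₂ / cos²φ₁ = 8.45  ⇒  cos φ₁ = cos 3.7° / √8.45 = 0.9979/2.907 = 0.3433.
φ₁ = arccos(0.3433) ≈ 69.9°.

69.9°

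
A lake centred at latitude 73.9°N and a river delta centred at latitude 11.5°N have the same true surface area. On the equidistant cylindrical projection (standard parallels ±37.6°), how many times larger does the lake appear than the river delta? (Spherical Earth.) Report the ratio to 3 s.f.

3.53

In the equirectangular projection with standard parallel φ₀ = 37.6° (x = Rλ cos φ₀, y = Rφ), meridians are true-scale (h = 1) and the parallel scale is k = cos φ₀ / cos φ.
Areal scale at 73.9°: h·k = 1.000 × 2.857 = 2.857.
Areal scale at 11.5°: h·k = 1.000 × 0.8085 = 0.8085.
Ratio = 2.857/0.8085 ≈ 3.53.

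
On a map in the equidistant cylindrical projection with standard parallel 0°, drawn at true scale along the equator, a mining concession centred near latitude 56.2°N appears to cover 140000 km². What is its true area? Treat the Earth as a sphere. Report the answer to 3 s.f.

For the equirectangular projection with φ₀ = 0 (plate carrée), h = 1 along meridians and k = sec φ along parallels.
Areal scale = h·k = 1 × sec φ; at 56.2°, h = 1.000, k = 1.798, so h·k = 1.798.
True area = apparent / (areal scale) = 140000 / 1.798 ≈ 77900 km².

77900 km²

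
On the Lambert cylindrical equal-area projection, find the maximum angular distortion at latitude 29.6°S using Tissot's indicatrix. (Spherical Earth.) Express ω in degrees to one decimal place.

16.0°

The Lambert cylindrical equal-area projection is the cylindrical equal-area projection with its standard parallel at the equator (φ₀ = 0). A cylindrical equal-area projection with standard parallel φ₀ has meridian scale h = cos φ / cos φ₀ and parallel scale k = cos φ₀ / cos φ (so areas are preserved, h·k = 1).
At 29.6°: h = 0.8695, k = 1.150; principal scales a = 1.150, b = 0.8695.
sin(ω/2) = (a − b)/(a + b) = 0.2806/2.020 = 0.1389, so ω = 2 arcsin(0.1389) ≈ 16.0°.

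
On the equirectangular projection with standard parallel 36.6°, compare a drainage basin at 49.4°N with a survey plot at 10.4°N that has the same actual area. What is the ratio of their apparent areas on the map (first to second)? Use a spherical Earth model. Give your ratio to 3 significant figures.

The equidistant cylindrical projection with φ₀ = 36.6° has h = 1 (meridians true) and k = cos φ₀ / cos φ along parallels.
Areal scale at 49.4°: h·k = 1.000 × 1.234 = 1.234.
Areal scale at 10.4°: h·k = 1.000 × 0.8162 = 0.8162.
Ratio = 1.234/0.8162 ≈ 1.51.

1.51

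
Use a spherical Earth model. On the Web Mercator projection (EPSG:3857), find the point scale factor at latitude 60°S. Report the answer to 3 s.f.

2.00

For Mercator, h = k = sec φ (a conformal cylindrical projection has a single point scale, 1/cos φ).
k = 1/cos 60° = 1/0.5000 = 2.000.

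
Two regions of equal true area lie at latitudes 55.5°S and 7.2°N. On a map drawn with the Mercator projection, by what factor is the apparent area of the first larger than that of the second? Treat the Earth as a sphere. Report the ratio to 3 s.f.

Mercator areal scale is sec²φ.
At 55.5°: sec²(55.5°) = 1/0.5664² = 3.117.
At 7.2°: sec²(7.2°) = 1/0.9921² = 1.016.
Ratio = 3.117/1.016 = cos²(7.2°)/cos²(55.5°) ≈ 3.07.

3.07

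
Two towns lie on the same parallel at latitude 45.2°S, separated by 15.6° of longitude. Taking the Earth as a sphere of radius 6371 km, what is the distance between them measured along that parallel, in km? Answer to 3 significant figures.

Arc length along a parallel = R cos φ · Δλ (with Δλ in radians).
= 6371 × cos 45.2° × (15.6° × π/180) = 6371 × 0.7046 × 0.2723 ≈ 1220 km.

1220 km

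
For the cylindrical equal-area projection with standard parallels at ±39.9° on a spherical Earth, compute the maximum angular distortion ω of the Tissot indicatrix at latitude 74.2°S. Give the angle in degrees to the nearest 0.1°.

Cylindrical equal-area (φ₀ = 39.9°): h = cos φ / cos 39.9° along meridians, k = cos 39.9° / cos φ along parallels; h·k = 1.
At 74.2°: h = 0.3549, k = 2.818; principal scales a = 2.818, b = 0.3549.
sin(ω/2) = (a − b)/(a + b) = 2.463/3.172 = 0.7763, so ω = 2 arcsin(0.7763) ≈ 101.8°.

101.8°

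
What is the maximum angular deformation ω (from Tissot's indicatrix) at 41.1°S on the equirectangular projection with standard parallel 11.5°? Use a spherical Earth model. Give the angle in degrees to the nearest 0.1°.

In the equirectangular projection with standard parallel φ₀ = 11.5° (x = Rλ cos φ₀, y = Rφ), meridians are true-scale (h = 1) and the parallel scale is k = cos φ₀ / cos φ.
At 41.1°: h = 1.000, k = 1.300; principal scales a = 1.300, b = 1.000.
sin(ω/2) = (a − b)/(a + b) = 0.3004/2.300 = 0.1306, so ω = 2 arcsin(0.1306) ≈ 15.0°.

15.0°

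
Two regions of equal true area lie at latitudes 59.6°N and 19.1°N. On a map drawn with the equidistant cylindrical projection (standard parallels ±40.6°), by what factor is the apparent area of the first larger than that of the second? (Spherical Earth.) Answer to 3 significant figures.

In the equirectangular projection with standard parallel φ₀ = 40.6° (x = Rλ cos φ₀, y = Rφ), meridians are true-scale (h = 1) and the parallel scale is k = cos φ₀ / cos φ.
Areal scale at 59.6°: h·k = 1.000 × 1.500 = 1.500.
Areal scale at 19.1°: h·k = 1.000 × 0.8035 = 0.8035.
Ratio = 1.500/0.8035 ≈ 1.87.

1.87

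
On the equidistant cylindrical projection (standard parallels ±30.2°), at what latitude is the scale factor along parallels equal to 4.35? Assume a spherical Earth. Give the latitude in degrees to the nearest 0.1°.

78.5°

In the equirectangular projection with standard parallel φ₀ = 30.2° (x = Rλ cos φ₀, y = Rφ), meridians are true-scale (h = 1) and the parallel scale is k = cos φ₀ / cos φ.
k = cos φ₀ / cos φ = 4.35  ⇒  cos φ = cos 30.2° / 4.35 = 0.1987.
φ = arccos(0.1987) ≈ 78.5°.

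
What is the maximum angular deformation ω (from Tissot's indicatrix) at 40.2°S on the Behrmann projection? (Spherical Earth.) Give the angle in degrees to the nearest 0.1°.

14.4°

The Behrmann projection is cylindrical equal-area with φ₀ = 30°. A cylindrical equal-area projection with standard parallel φ₀ has meridian scale h = cos φ / cos φ₀ and parallel scale k = cos φ₀ / cos φ (so areas are preserved, h·k = 1).
At 40.2°: h = 0.8820, k = 1.134; principal scales a = 1.134, b = 0.8820.
sin(ω/2) = (a − b)/(a + b) = 0.2519/2.016 = 0.1250, so ω = 2 arcsin(0.1250) ≈ 14.4°.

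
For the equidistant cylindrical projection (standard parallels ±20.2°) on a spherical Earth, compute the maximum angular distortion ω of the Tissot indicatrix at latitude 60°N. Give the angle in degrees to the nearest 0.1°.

In the equirectangular projection with standard parallel φ₀ = 20.2° (x = Rλ cos φ₀, y = Rφ), meridians are true-scale (h = 1) and the parallel scale is k = cos φ₀ / cos φ.
At 60°: h = 1.000, k = 1.877; principal scales a = 1.877, b = 1.000.
sin(ω/2) = (a − b)/(a + b) = 0.8770/2.877 = 0.3048, so ω = 2 arcsin(0.3048) ≈ 35.5°.

35.5°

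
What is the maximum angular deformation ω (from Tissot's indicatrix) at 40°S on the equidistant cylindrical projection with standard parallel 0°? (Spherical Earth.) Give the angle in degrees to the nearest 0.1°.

15.2°

In the plate carrée (x = Rλ, y = Rφ), meridians are true-scale (h = 1) and parallels are stretched by k = sec φ.
At 40°: h = 1.000, k = 1.305; principal scales a = 1.305, b = 1.000.
sin(ω/2) = (a − b)/(a + b) = 0.3054/2.305 = 0.1325, so ω = 2 arcsin(0.1325) ≈ 15.2°.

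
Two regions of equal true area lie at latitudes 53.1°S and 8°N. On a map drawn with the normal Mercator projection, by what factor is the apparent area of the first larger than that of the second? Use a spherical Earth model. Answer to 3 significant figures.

On Mercator, area is exaggerated by sec²φ = 1/cos²φ.
At 53.1°: sec²(53.1°) = 1/0.6004² = 2.774.
At 8°: sec²(8°) = 1/0.9903² = 1.020.
Ratio = 2.774/1.020 = cos²(8°)/cos²(53.1°) ≈ 2.72.

2.72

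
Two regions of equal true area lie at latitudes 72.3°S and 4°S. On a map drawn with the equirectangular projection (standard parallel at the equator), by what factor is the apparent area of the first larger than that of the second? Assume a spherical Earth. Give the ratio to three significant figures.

3.28

In the plate carrée (x = Rλ, y = Rφ), meridians are true-scale (h = 1) and parallels are stretched by k = sec φ.
Areal scale at 72.3°: h·k = 1.000 × 3.289 = 3.289.
Areal scale at 4°: h·k = 1.000 × 1.002 = 1.002.
Ratio = 3.289/1.002 ≈ 3.28.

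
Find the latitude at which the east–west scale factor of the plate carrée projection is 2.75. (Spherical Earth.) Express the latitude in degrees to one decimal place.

Plate carrée: h = 1, k = sec φ along parallels.
sec φ = 2.75  ⇒  cos φ = 0.3636  ⇒  φ ≈ 68.7°.

68.7°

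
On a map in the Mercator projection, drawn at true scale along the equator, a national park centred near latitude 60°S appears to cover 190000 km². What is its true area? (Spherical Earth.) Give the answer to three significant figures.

For Mercator, h = k = sec φ (a conformal cylindrical projection has a single point scale, 1/cos φ).
Areal scale = k² = sec²φ = 1/cos²(60°) = 1/0.5000² = 4.000.
True area = apparent / (areal scale) = 190000 / 4.000 ≈ 47500 km².

47500 km²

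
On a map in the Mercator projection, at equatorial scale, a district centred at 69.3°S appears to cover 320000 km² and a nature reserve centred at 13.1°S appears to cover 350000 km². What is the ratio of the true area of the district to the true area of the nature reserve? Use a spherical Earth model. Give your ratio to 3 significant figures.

Mercator's areal exaggeration is sec²φ; hence true area = (apparent area) · cos²φ.
True area of district: 320000 × cos²(69.3°) = 320000 × 0.1249 = 39980 km².
True area of nature reserve: 350000 × cos²(13.1°) = 350000 × 0.9486 = 332000 km².
Ratio = 39980 / 332000 ≈ 0.120.

0.120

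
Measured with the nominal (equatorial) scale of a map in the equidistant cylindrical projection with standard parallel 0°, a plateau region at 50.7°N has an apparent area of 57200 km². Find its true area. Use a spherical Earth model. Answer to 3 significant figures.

36200 km²

For the equirectangular projection with φ₀ = 0 (plate carrée), h = 1 along meridians and k = sec φ along parallels.
Areal scale = h·k = 1 × sec φ; at 50.7°, h = 1.000, k = 1.579, so h·k = 1.579.
True area = apparent / (areal scale) = 57200 / 1.579 ≈ 36200 km².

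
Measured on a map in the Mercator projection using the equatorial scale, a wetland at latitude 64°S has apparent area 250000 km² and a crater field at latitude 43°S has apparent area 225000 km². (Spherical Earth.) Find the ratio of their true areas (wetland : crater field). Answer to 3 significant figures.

On Mercator the areal scale is sec²φ, so true area = apparent × cos²φ.
True area of wetland: 250000 × cos²(64°) = 250000 × 0.1922 = 48040 km².
True area of crater field: 225000 × cos²(43°) = 225000 × 0.5349 = 120300 km².
Ratio = 48040 / 120300 ≈ 0.399.

0.399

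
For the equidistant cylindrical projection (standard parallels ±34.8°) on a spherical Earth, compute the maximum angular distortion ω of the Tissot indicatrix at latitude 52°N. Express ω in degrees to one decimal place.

The equidistant cylindrical projection with φ₀ = 34.8° has h = 1 (meridians true) and k = cos φ₀ / cos φ along parallels.
At 52°: h = 1.000, k = 1.334; principal scales a = 1.334, b = 1.000.
sin(ω/2) = (a − b)/(a + b) = 0.3338/2.334 = 0.1430, so ω = 2 arcsin(0.1430) ≈ 16.4°.

16.4°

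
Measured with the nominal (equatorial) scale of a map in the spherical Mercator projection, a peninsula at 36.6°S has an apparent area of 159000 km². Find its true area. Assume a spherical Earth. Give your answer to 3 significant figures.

102000 km²

The Mercator projection is conformal; its linear scale factor is the same in every direction and equals sec φ = 1/cos φ.
Areal scale = k² = sec²φ = 1/cos²(36.6°) = 1/0.8028² = 1.552.
True area = apparent / (areal scale) = 159000 / 1.552 ≈ 102000 km².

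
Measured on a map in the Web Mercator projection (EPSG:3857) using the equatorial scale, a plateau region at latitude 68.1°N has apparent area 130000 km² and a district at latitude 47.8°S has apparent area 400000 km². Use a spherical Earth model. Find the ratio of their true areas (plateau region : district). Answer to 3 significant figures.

On Mercator the areal scale is sec²φ, so true area = apparent × cos²φ.
True area of plateau region: 130000 × cos²(68.1°) = 130000 × 0.1391 = 18090 km².
True area of district: 400000 × cos²(47.8°) = 400000 × 0.4512 = 180500 km².
Ratio = 18090 / 180500 ≈ 0.100.

0.100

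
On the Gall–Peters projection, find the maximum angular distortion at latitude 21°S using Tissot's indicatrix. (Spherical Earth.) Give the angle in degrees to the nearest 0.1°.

31.4°

The Gall–Peters projection is cylindrical equal-area with φ₀ = 45°. Cylindrical equal-area (φ₀ = 45°): h = cos φ / cos 45° along meridians, k = cos 45° / cos φ along parallels; h·k = 1.
At 21°: h = 1.320, k = 0.7574; principal scales a = 1.320, b = 0.7574.
sin(ω/2) = (a − b)/(a + b) = 0.5629/2.078 = 0.2709, so ω = 2 arcsin(0.2709) ≈ 31.4°.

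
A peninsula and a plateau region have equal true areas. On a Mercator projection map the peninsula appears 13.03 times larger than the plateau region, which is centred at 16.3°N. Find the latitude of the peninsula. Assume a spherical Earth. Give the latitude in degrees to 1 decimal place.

74.6°

On Mercator, (apparent₁)/(apparent₂) = sec²φ₁ / sec²φ₂ when true areas are equal.
cos²φ₂ / cos²φ₁ = 13.03  ⇒  cos φ₁ = cos 16.3° / √13.03 = 0.9598/3.610 = 0.2659.
φ₁ = arccos(0.2659) ≈ 74.6°.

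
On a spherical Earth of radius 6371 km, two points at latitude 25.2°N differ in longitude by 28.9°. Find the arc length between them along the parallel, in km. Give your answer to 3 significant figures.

2910 km

Arc length along a parallel = R cos φ · Δλ (with Δλ in radians).
= 6371 × cos 25.2° × (28.9° × π/180) = 6371 × 0.9048 × 0.5044 ≈ 2910 km.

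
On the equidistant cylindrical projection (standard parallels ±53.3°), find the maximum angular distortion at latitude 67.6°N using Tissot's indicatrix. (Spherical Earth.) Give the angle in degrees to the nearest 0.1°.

25.6°

With standard parallel φ₀ = 53.3°, the equirectangular projection gives x = Rλ cos φ₀, y = Rφ, so h = 1 and k = cos 53.3° / cos φ.
At 67.6°: h = 1.000, k = 1.568; principal scales a = 1.568, b = 1.000.
sin(ω/2) = (a − b)/(a + b) = 0.5683/2.568 = 0.2213, so ω = 2 arcsin(0.2213) ≈ 25.6°.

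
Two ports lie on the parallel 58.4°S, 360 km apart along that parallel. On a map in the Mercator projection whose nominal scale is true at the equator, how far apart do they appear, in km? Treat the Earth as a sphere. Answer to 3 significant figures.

687 km

For Mercator, h = k = sec φ (a conformal cylindrical projection has a single point scale, 1/cos φ).
Along the parallel, k = sec 58.4° = 1/0.5240 = 1.908.
Map distance = 360 × 1.908 ≈ 687 km.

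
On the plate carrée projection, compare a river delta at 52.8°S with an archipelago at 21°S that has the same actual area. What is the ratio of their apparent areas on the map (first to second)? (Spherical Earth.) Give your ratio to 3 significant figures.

1.54

For the equirectangular projection with φ₀ = 0 (plate carrée), h = 1 along meridians and k = sec φ along parallels.
Areal scale at 52.8°: h·k = 1.000 × 1.654 = 1.654.
Areal scale at 21°: h·k = 1.000 × 1.071 = 1.071.
Ratio = 1.654/1.071 ≈ 1.54.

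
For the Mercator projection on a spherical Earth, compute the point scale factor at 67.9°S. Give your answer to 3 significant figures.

2.66

The Mercator projection is conformal; its linear scale factor is the same in every direction and equals sec φ = 1/cos φ.
k = 1/cos 67.9° = 1/0.3762 = 2.658.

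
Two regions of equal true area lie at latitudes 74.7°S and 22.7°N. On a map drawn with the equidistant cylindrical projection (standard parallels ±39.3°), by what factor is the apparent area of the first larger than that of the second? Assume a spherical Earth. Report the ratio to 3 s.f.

3.50

With standard parallel φ₀ = 39.3°, the equirectangular projection gives x = Rλ cos φ₀, y = Rφ, so h = 1 and k = cos 39.3° / cos φ.
Areal scale at 74.7°: h·k = 1.000 × 2.933 = 2.933.
Areal scale at 22.7°: h·k = 1.000 × 0.8388 = 0.8388.
Ratio = 2.933/0.8388 ≈ 3.50.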